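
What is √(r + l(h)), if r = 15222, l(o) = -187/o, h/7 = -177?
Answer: √23367843555/1239 ≈ 123.38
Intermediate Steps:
h = -1239 (h = 7*(-177) = -1239)
√(r + l(h)) = √(15222 - 187/(-1239)) = √(15222 - 187*(-1/1239)) = √(15222 + 187/1239) = √(18860245/1239) = √23367843555/1239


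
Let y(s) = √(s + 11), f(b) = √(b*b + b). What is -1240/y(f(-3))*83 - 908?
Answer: -908 - 102920/√(11 + √6) ≈ -28972.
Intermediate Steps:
f(b) = √(b + b²) (f(b) = √(b² + b) = √(b + b²))
y(s) = √(11 + s)
-1240/y(f(-3))*83 - 908 = -1240/√(11 + √(-3*(1 - 3)))*83 - 908 = -1240/√(11 + √(-3*(-2)))*83 - 908 = -1240/√(11 + √6)*83 - 908 = -102920/√(11 + √6) - 908 = -908 - 102920/√(11 + √6)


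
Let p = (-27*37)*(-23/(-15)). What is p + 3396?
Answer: 9321/5 ≈ 1864.2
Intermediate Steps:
p = -7659/5 (p = -(-22977)*(-1)/15 = -999*23/15 = -7659/5 ≈ -1531.8)
p + 3396 = -7659/5 + 3396 = 9321/5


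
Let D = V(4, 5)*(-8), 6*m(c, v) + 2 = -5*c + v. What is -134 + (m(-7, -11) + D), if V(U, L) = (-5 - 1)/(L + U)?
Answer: -125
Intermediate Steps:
m(c, v) = -1/3 - 5*c/6 + v/6 (m(c, v) = -1/3 + (-5*c + v)/6 = -1/3 + (v - 5*c)/6 = -1/3 + (-5*c/6 + v/6) = -1/3 - 5*c/6 + v/6)
V(U, L) = -6/(L + U)
D = 16/3 (D = -6/(5 + 4)*(-8) = -6/9*(-8) = -6*1/9*(-8) = -2/3*(-8) = 16/3 ≈ 5.3333)
-134 + (m(-7, -11) + D) = -134 + ((-1/3 - 5/6*(-7) + (1/6)*(-11)) + 16/3) = -134 + ((-1/3 + 35/6 - 11/6) + 16/3) = -134 + (11/3 + 16/3) = -134 + 9 = -125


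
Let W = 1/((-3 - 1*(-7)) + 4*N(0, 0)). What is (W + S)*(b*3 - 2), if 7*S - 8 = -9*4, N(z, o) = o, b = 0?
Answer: 15/2 ≈ 7.5000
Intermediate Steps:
S = -4 (S = 8/7 + (-9*4)/7 = 8/7 + (⅐)*(-36) = 8/7 - 36/7 = -4)
W = ¼ (W = 1/((-3 - 1*(-7)) + 4*0) = 1/((-3 + 7) + 0) = 1/(4 + 0) = 1/4 = ¼ ≈ 0.25000)
(W + S)*(b*3 - 2) = (¼ - 4)*(0*3 - 2) = -15*(0 - 2)/4 = -15/4*(-2) = 15/2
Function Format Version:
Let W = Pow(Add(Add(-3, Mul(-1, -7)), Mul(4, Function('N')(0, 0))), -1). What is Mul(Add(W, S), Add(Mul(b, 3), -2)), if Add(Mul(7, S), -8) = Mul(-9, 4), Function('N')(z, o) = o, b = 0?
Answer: Rational(15, 2) ≈ 7.5000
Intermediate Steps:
S = -4 (S = Add(Rational(8, 7), Mul(Rational(1, 7), Mul(-9, 4))) = Add(Rational(8, 7), Mul(Rational(1, 7), -36)) = Add(Rational(8, 7), Rational(-36, 7)) = -4)
W = Rational(1, 4) (W = Pow(Add(Add(-3, Mul(-1, -7)), Mul(4, 0)), -1) = Pow(Add(Add(-3, 7), 0), -1) = Pow(Add(4, 0), -1) = Pow(4, -1) = Rational(1, 4) ≈ 0.25000)
Mul(Add(W, S), Add(Mul(b, 3), -2)) = Mul(Add(Rational(1, 4), -4), Add(Mul(0, 3), -2)) = Mul(Rational(-15, 4), Add(0, -2)) = Mul(Rational(-15, 4), -2) = Rational(15, 2)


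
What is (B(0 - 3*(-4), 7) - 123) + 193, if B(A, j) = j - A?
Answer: 65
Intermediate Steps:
(B(0 - 3*(-4), 7) - 123) + 193 = ((7 - (0 - 3*(-4))) - 123) + 193 = ((7 - (0 + 12)) - 123) + 193 = ((7 - 1*12) - 123) + 193 = ((7 - 12) - 123) + 193 = (-5 - 123) + 193 = -128 + 193 = 65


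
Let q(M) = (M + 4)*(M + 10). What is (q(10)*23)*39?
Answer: 251160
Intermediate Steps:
q(M) = (4 + M)*(10 + M)
(q(10)*23)*39 = ((40 + 10² + 14*10)*23)*39 = ((40 + 100 + 140)*23)*39 = (280*23)*39 = 6440*39 = 251160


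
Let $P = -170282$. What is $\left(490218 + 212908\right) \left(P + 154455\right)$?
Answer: $-11128375202$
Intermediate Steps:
$\left(490218 + 212908\right) \left(P + 154455\right) = \left(490218 + 212908\right) \left(-170282 + 154455\right) = 703126 \left(-15827\right) = -11128375202$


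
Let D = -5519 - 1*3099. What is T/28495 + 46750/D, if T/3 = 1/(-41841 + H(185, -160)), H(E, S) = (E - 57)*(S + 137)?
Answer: -214604121968/39560605825 ≈ -5.4247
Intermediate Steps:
D = -8618 (D = -5519 - 3099 = -8618)
H(E, S) = (-57 + E)*(137 + S)
T = -3/44785 (T = 3/(-41841 + (-7809 - 57*(-160) + 137*185 + 185*(-160))) = 3/(-41841 + (-7809 + 9120 + 25345 - 29600)) = 3/(-41841 - 2944) = 3/(-44785) = 3*(-1/44785) = -3/44785 ≈ -6.6987e-5)
T/28495 + 46750/D = -3/44785/28495 + 46750/(-8618) = -3/44785*1/28495 + 46750*(-1/8618) = -3/1276148575 - 23375/4309 = -214604121968/39560605825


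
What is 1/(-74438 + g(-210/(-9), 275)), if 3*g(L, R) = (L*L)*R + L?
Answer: -27/662116 ≈ -4.0778e-5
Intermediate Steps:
g(L, R) = L/3 + R*L²/3 (g(L, R) = ((L*L)*R + L)/3 = (L²*R + L)/3 = (R*L² + L)/3 = (L + R*L²)/3 = L/3 + R*L²/3)
1/(-74438 + g(-210/(-9), 275)) = 1/(-74438 + (-210/(-9))*(1 - 210/(-9)*275)/3) = 1/(-74438 + (-210*(-⅑))*(1 - 210*(-⅑)*275)/3) = 1/(-74438 + (⅓)*(70/3)*(1 + (70/3)*275)) = 1/(-74438 + (⅓)*(70/3)*(1 + 19250/3)) = 1/(-74438 + (⅓)*(70/3)*(19253/3)) = 1/(-74438 + 1347710/27) = 1/(-662116/27) = -27/662116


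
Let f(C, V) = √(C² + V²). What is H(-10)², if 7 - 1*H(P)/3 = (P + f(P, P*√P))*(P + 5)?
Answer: -185859 - 116100*I ≈ -1.8586e+5 - 1.161e+5*I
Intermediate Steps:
H(P) = 21 - 3*(5 + P)*(P + √(P² + P³)) (H(P) = 21 - 3*(P + √(P² + (P*√P)²))*(P + 5) = 21 - 3*(P + √(P² + (P^(3/2))²))*(5 + P) = 21 - 3*(P + √(P² + P³))*(5 + P) = 21 - 3*(5 + P)*(P + √(P² + P³)))
H(-10)² = (21 - 15*(-10) - 15*10*√(1 - 10) - 3*(-10)² - 3*(-10)*√((-10)²*(1 - 10)))² = (21 + 150 - 15*30*I - 3*100 - 3*(-10)*√(100*(-9)))² = (21 + 150 - 450*I - 300 - 3*(-10)*√(-900))² = (21 + 150 - 450*I - 300 - 3*(-10)*30*I)² = (21 + 150 - 450*I - 300 + 900*I)² = (-129 + 450*I)²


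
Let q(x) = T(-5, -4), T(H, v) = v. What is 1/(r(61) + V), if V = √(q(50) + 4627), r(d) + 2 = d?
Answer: -59/1142 + √4623/1142 ≈ 0.0078745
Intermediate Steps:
q(x) = -4
r(d) = -2 + d
V = √4623 (V = √(-4 + 4627) = √4623 ≈ 67.993)
1/(r(61) + V) = 1/((-2 + 61) + √4623) = 1/(59 + √4623)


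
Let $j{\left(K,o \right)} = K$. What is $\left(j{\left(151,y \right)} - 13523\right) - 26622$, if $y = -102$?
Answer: $-39994$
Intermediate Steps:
$\left(j{\left(151,y \right)} - 13523\right) - 26622 = \left(151 - 13523\right) - 26622 = -13372 - 26622 = -39994$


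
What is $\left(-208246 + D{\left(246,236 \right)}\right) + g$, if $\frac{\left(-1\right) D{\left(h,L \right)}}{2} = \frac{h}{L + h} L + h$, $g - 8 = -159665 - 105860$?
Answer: $- \frac{114353511}{241} \approx -4.745 \cdot 10^{5}$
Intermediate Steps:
$g = -265517$ ($g = 8 - 265525 = -265517$)
$D{\left(h,L \right)} = - 2 h - \frac{2 L h}{L + h}$ ($D{\left(h,L \right)} = - 2 \left(\frac{h}{L + h} L + h\right) = - 2 \left(\frac{L h}{L + h} + h\right) = - 2 \left(h + \frac{L h}{L + h}\right) = - 2 h - \frac{2 L h}{L + h}$)
$\left(-208246 + D{\left(246,236 \right)}\right) + g = \left(-208246 - \frac{492 \left(246 + 2 \cdot 236\right)}{236 + 246}\right) - 265517 = \left(-208246 - \frac{492 \left(246 + 472\right)}{482}\right) - 265517 = \left(-208246 - 492 \cdot \frac{1}{482} \cdot 718\right) - 265517 = \left(-208246 - \frac{176628}{241}\right) - 265517 = - \frac{50363914}{241} - 265517 = - \frac{114353511}{241}$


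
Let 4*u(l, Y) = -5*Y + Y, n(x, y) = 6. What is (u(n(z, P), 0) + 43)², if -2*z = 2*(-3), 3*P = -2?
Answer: 1849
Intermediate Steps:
P = -⅔ (P = (⅓)*(-2) = -⅔ ≈ -0.66667)
z = 3 (z = -(-3) = -½*(-6) = 3)
u(l, Y) = -Y (u(l, Y) = (-5*Y + Y)/4 = (-4*Y)/4 = -Y)
(u(n(z, P), 0) + 43)² = (-1*0 + 43)² = (0 + 43)² = 43² = 1849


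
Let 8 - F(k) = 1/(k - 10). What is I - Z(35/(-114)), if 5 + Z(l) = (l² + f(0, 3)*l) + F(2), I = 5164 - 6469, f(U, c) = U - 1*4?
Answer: -34035155/25992 ≈ -1309.4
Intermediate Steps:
f(U, c) = -4 + U (f(U, c) = U - 4 = -4 + U)
F(k) = 8 - 1/(-10 + k) (F(k) = 8 - 1/(k - 10) = 8 - 1/(-10 + k))
I = -1305
Z(l) = 25/8 + l² - 4*l (Z(l) = -5 + ((l² + (-4 + 0)*l) + (-81 + 8*2)/(-10 + 2)) = -5 + ((l² - 4*l) + (-81 + 16)/(-8)) = -5 + ((l² - 4*l) - ⅛*(-65)) = -5 + ((l² - 4*l) + 65/8) = -5 + (65/8 + l² - 4*l) = 25/8 + l² - 4*l)
I - Z(35/(-114)) = -1305 - (25/8 + (35/(-114))² - 140/(-114)) = -1305 - (25/8 + (35*(-1/114))² - 140*(-1)/114) = -1305 - (25/8 + (-35/114)² - 4*(-35/114)) = -1305 - (25/8 + 1225/12996 + 70/57) = -1305 - 1*115595/25992 = -1305 - 115595/25992 = -34035155/25992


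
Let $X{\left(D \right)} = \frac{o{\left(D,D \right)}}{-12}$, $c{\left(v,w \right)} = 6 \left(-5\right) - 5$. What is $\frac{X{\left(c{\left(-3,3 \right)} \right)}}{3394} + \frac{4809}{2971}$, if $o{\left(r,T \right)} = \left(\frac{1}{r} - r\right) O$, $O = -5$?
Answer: $\frac{57277632}{35292509} \approx 1.6229$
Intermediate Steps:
$c{\left(v,w \right)} = -35$ ($c{\left(v,w \right)} = -30 - 5 = -35$)
$o{\left(r,T \right)} = - \frac{5}{r} + 5 r$ ($o{\left(r,T \right)} = \left(\frac{1}{r} - r\right) \left(-5\right) = - \frac{5}{r} + 5 r$)
$X{\left(D \right)} = - \frac{5 D}{12} + \frac{5}{12 D}$ ($X{\left(D \right)} = \frac{- \frac{5}{D} + 5 D}{-12} = \left(- \frac{5}{D} + 5 D\right) \left(- \frac{1}{12}\right) = - \frac{5 D}{12} + \frac{5}{12 D}$)
$\frac{X{\left(c{\left(-3,3 \right)} \right)}}{3394} + \frac{4809}{2971} = \frac{\frac{5}{12} \frac{1}{-35} \left(1 - \left(-35\right)^{2}\right)}{3394} + \frac{4809}{2971} = \frac{5}{12} \left(- \frac{1}{35}\right) \left(1 - 1225\right) \frac{1}{3394} + 4809 \cdot \frac{1}{2971} = \frac{5}{12} \left(- \frac{1}{35}\right) \left(1 - 1225\right) \frac{1}{3394} + \frac{4809}{2971} = \frac{5}{12} \left(- \frac{1}{35}\right) \left(-1224\right) \frac{1}{3394} + \frac{4809}{2971} = \frac{102}{7} \cdot \frac{1}{3394} + \frac{4809}{2971} = \frac{51}{11879} + \frac{4809}{2971} = \frac{57277632}{35292509}$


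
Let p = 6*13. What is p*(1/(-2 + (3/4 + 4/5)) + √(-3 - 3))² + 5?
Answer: -2101/27 - 1040*I*√6/3 ≈ -77.815 - 849.16*I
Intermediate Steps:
p = 78
p*(1/(-2 + (3/4 + 4/5)) + √(-3 - 3))² + 5 = 78*(1/(-2 + (3/4 + 4/5)) + √(-3 - 3))² + 5 = 78*(1/(-2 + (3*(¼) + 4*(⅕))) + √(-6))² + 5 = 78*(1/(-2 + (¾ + ⅘)) + I*√6)² + 5 = 78*(1/(-2 + 31/20) + I*√6)² + 5 = 78*(1/(-9/20) + I*√6)² + 5 = 78*(-20/9 + I*√6)² + 5 = 5 + 78*(-20/9 + I*√6)²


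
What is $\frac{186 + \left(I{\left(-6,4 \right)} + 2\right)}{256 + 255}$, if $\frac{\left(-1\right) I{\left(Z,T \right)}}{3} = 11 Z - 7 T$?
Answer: $\frac{470}{511} \approx 0.91977$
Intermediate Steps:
$I{\left(Z,T \right)} = - 33 Z + 21 T$ ($I{\left(Z,T \right)} = - 3 \left(11 Z - 7 T\right) = - 3 \left(- 7 T + 11 Z\right) = - 33 Z + 21 T$)
$\frac{186 + \left(I{\left(-6,4 \right)} + 2\right)}{256 + 255} = \frac{186 + \left(\left(\left(-33\right) \left(-6\right) + 21 \cdot 4\right) + 2\right)}{256 + 255} = \frac{186 + \left(\left(198 + 84\right) + 2\right)}{511} = \left(186 + \left(282 + 2\right)\right) \frac{1}{511} = \left(186 + 284\right) \frac{1}{511} = 470 \cdot \frac{1}{511} = \frac{470}{511}$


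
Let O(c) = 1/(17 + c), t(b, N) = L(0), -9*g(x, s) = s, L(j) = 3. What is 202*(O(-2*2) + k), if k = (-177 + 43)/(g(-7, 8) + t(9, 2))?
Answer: -3163118/247 ≈ -12806.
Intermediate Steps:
g(x, s) = -s/9
t(b, N) = 3
k = -1206/19 (k = (-177 + 43)/(-1/9*8 + 3) = -134/(-8/9 + 3) = -134/19/9 = -134*9/19 = -1206/19 ≈ -63.474)
202*(O(-2*2) + k) = 202*(1/(17 - 2*2) - 1206/19) = 202*(1/(17 - 4) - 1206/19) = 202*(1/13 - 1206/19) = 202*(-15659/247) = -3163118/247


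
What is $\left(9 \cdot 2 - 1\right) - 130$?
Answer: $-113$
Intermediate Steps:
$\left(9 \cdot 2 - 1\right) - 130 = \left(18 - 1\right) - 130 = 17 - 130 = -113$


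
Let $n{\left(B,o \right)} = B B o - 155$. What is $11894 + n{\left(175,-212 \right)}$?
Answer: $-6480761$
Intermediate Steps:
$n{\left(B,o \right)} = -155 + o B^{2}$ ($n{\left(B,o \right)} = B^{2} o - 155 = o B^{2} - 155 = -155 + o B^{2}$)
$11894 + n{\left(175,-212 \right)} = 11894 - \left(155 + 212 \cdot 175^{2}\right) = 11894 - 6492655 = -6480761$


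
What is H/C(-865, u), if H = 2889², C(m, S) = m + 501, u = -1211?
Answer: -8346321/364 ≈ -22929.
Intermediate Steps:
C(m, S) = 501 + m
H = 8346321
H/C(-865, u) = 8346321/(501 - 865) = 8346321/(-364) = 8346321*(-1/364) = -8346321/364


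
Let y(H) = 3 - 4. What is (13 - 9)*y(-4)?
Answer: -4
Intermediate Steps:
y(H) = -1
(13 - 9)*y(-4) = (13 - 9)*(-1) = 4*(-1) = -4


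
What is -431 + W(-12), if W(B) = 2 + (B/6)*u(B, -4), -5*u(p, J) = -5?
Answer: -431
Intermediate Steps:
u(p, J) = 1 (u(p, J) = -1/5*(-5) = 1)
W(B) = 2 + B/6 (W(B) = 2 + (B/6)*1 = 2 + B/6)
-431 + W(-12) = -431 + (2 + (1/6)*(-12)) = -431 + (2 - 2) = -431 + 0 = -431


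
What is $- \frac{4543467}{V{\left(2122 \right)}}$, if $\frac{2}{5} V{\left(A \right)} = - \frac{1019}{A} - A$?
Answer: $\frac{6427491316}{7506505} \approx 856.26$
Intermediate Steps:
$V{\left(A \right)} = - \frac{5095}{2 A} - \frac{5 A}{2}$ ($V{\left(A \right)} = \frac{5 \left(- \frac{1019}{A} - A\right)}{2} = \frac{5 \left(- A - \frac{1019}{A}\right)}{2} = - \frac{5095}{2 A} - \frac{5 A}{2}$)
$- \frac{4543467}{V{\left(2122 \right)}} = - \frac{4543467}{\frac{5}{2} \cdot \frac{1}{2122} \left(-1019 - 2122^{2}\right)} = - \frac{4543467}{\frac{5}{2} \cdot \frac{1}{2122} \left(-1019 - 4502884\right)} = - \frac{4543467}{\frac{5}{2} \cdot \frac{1}{2122} \left(-4503903\right)} = - \frac{4543467}{- \frac{22519515}{4244}} = \left(-4543467\right) \left(- \frac{4244}{22519515}\right) = \frac{6427491316}{7506505}$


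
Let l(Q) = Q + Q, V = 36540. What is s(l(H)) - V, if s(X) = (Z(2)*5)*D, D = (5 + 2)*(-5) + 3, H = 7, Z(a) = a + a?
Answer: -37180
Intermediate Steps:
Z(a) = 2*a
D = -32 (D = 7*(-5) + 3 = -35 + 3 = -32)
l(Q) = 2*Q
s(X) = -640 (s(X) = ((2*2)*5)*(-32) = (4*5)*(-32) = 20*(-32) = -640)
s(l(H)) - V = -640 - 1*36540 = -640 - 36540 = -37180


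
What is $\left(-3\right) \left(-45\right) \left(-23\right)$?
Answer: $-3105$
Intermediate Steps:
$\left(-3\right) \left(-45\right) \left(-23\right) = 135 \left(-23\right) = -3105$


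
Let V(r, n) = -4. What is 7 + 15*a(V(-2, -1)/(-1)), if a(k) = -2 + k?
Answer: 37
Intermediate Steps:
7 + 15*a(V(-2, -1)/(-1)) = 7 + 15*(-2 - 4/(-1)) = 7 + 15*(-2 - 4*(-1)) = 7 + 15*(-2 + 4) = 7 + 15*2 = 7 + 30 = 37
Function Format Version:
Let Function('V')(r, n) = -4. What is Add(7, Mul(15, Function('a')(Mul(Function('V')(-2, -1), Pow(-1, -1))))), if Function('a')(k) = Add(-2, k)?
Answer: 37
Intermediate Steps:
Add(7, Mul(15, Function('a')(Mul(Function('V')(-2, -1), Pow(-1, -1))))) = Add(7, Mul(15, Add(-2, Mul(-4, Pow(-1, -1))))) = Add(7, Mul(15, Add(-2, Mul(-4, -1)))) = Add(7, Mul(15, Add(-2, 4))) = Add(7, Mul(15, 2)) = Add(7, 30) = 37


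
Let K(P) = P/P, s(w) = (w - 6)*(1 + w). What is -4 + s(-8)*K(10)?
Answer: 94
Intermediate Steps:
s(w) = (1 + w)*(-6 + w) (s(w) = (-6 + w)*(1 + w) = (1 + w)*(-6 + w))
K(P) = 1
-4 + s(-8)*K(10) = -4 + (-6 + (-8)**2 - 5*(-8))*1 = -4 + (-6 + 64 + 40)*1 = -4 + 98*1 = -4 + 98 = 94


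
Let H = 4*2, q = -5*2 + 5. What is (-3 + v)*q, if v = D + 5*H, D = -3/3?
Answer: -180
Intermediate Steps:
q = -5 (q = -10 + 5 = -5)
D = -1 (D = -3*1/3 = -1)
H = 8
v = 39 (v = -1 + 5*8 = -1 + 40 = 39)
(-3 + v)*q = (-3 + 39)*(-5) = 36*(-5) = -180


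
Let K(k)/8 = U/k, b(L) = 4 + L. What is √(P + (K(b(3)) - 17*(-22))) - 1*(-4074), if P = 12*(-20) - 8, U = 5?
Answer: 4074 + √6454/7 ≈ 4085.5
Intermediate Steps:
P = -248 (P = -240 - 8 = -248)
K(k) = 40/k (K(k) = 8*(5/k) = 40/k)
√(P + (K(b(3)) - 17*(-22))) - 1*(-4074) = √(-248 + (40/(4 + 3) - 17*(-22))) - 1*(-4074) = √(-248 + (40/7 + 374)) + 4074 = √(-248 + 2658/7) + 4074 = √(922/7) + 4074 = √6454/7 + 4074 = 4074 + √6454/7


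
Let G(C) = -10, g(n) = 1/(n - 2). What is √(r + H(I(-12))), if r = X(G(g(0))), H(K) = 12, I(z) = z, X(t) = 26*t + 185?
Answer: 3*I*√7 ≈ 7.9373*I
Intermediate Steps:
g(n) = 1/(-2 + n)
X(t) = 185 + 26*t
r = -75 (r = 185 + 26*(-10) = 185 - 260 = -75)
√(r + H(I(-12))) = √(-75 + 12) = √(-63) = 3*I*√7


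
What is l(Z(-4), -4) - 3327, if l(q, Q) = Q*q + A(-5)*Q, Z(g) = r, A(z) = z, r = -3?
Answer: -3295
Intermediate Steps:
Z(g) = -3
l(q, Q) = -5*Q + Q*q (l(q, Q) = Q*q - 5*Q = -5*Q + Q*q)
l(Z(-4), -4) - 3327 = -4*(-5 - 3) - 3327 = -4*(-8) - 3327 = 32 - 3327 = -3295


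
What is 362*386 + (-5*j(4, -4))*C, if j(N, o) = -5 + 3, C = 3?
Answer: 139762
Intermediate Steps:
j(N, o) = -2
362*386 + (-5*j(4, -4))*C = 362*386 - 5*(-2)*3 = 139732 + 10*3 = 139732 + 30 = 139762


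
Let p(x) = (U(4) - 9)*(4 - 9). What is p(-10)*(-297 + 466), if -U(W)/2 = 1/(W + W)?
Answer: 31265/4 ≈ 7816.3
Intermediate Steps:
U(W) = -1/W (U(W) = -2/(W + W) = -2*1/(2*W) = -1/W)
p(x) = 185/4 (p(x) = (-1/4 - 9)*(4 - 9) = (-1*1/4 - 9)*(-5) = (-1/4 - 9)*(-5) = -37/4*(-5) = 185/4)
p(-10)*(-297 + 466) = 185*(-297 + 466)/4 = (185/4)*169 = 31265/4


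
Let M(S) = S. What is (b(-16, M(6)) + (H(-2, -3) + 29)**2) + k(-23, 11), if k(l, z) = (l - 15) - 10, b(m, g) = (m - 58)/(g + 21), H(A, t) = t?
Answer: 16882/27 ≈ 625.26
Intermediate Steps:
b(m, g) = (-58 + m)/(21 + g)
k(l, z) = -25 + l (k(l, z) = (-15 + l) - 10 = -25 + l)
(b(-16, M(6)) + (H(-2, -3) + 29)**2) + k(-23, 11) = ((-58 - 16)/(21 + 6) + (-3 + 29)**2) + (-25 - 23) = (-74/27 + 26**2) - 48 = ((1/27)*(-74) + 676) - 48 = (-74/27 + 676) - 48 = 18178/27 - 48 = 16882/27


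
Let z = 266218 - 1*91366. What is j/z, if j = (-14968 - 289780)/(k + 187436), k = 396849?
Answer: -76187/25540850205 ≈ -2.9829e-6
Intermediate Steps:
z = 174852 (z = 266218 - 91366 = 174852)
j = -304748/584285 (j = (-14968 - 289780)/(396849 + 187436) = -304748/584285 ≈ -0.52157)
j/z = -304748/584285/174852 = -304748/584285*1/174852 = -76187/25540850205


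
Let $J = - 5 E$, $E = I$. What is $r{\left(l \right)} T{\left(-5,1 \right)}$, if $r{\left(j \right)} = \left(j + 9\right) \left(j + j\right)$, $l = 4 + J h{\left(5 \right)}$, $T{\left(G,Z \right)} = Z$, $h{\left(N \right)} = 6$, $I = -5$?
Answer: $50204$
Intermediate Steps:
$E = -5$
$J = 25$ ($J = \left(-5\right) \left(-5\right) = 25$)
$l = 154$ ($l = 4 + 25 \cdot 6 = 4 + 150 = 154$)
$r{\left(j \right)} = 2 j \left(9 + j\right)$ ($r{\left(j \right)} = \left(9 + j\right) 2 j = 2 j \left(9 + j\right)$)
$r{\left(l \right)} T{\left(-5,1 \right)} = 2 \cdot 154 \left(9 + 154\right) 1 = 2 \cdot 154 \cdot 163 \cdot 1 = 50204 \cdot 1 = 50204$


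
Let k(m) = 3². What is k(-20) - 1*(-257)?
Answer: 266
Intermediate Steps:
k(m) = 9
k(-20) - 1*(-257) = 9 - 1*(-257) = 9 + 257 = 266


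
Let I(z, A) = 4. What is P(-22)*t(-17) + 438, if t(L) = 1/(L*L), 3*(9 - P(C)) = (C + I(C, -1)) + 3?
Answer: 126596/289 ≈ 438.05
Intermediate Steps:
P(C) = 20/3 - C/3 (P(C) = 9 - ((C + 4) + 3)/3 = 9 - ((4 + C) + 3)/3 = 9 - (7 + C)/3 = 9 + (-7/3 - C/3) = 20/3 - C/3)
t(L) = L⁻²
P(-22)*t(-17) + 438 = (20/3 - ⅓*(-22))/(-17)² + 438 = (20/3 + 22/3)*(1/289) + 438 = 14*(1/289) + 438 = 14/289 + 438 = 126596/289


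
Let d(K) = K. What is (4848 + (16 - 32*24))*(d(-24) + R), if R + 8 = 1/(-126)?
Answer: -8259584/63 ≈ -1.3110e+5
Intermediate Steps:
R = -1009/126 (R = -8 + 1/(-126) = -8 - 1/126 = -1009/126 ≈ -8.0079)
(4848 + (16 - 32*24))*(d(-24) + R) = (4848 + (16 - 32*24))*(-24 - 1009/126) = (4848 + (16 - 768))*(-4033/126) = (4848 - 752)*(-4033/126) = 4096*(-4033/126) = -8259584/63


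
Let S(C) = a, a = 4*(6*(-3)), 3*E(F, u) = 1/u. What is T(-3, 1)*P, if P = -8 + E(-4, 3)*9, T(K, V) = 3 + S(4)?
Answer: 483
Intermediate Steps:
E(F, u) = 1/(3*u)
a = -72 (a = 4*(-18) = -72)
S(C) = -72
T(K, V) = -69 (T(K, V) = 3 - 72 = -69)
P = -7 (P = -8 + ((1/3)/3)*9 = -8 + ((1/3)*(1/3))*9 = -8 + (1/9)*9 = -8 + 1 = -7)
T(-3, 1)*P = -69*(-7) = 483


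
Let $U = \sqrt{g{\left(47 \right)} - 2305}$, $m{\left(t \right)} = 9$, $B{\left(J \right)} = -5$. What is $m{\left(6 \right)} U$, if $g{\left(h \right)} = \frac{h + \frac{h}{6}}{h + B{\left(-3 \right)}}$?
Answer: $\frac{3 i \sqrt{82933}}{2} \approx 431.97 i$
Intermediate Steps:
$g{\left(h \right)} = \frac{7 h}{6 \left(-5 + h\right)}$ ($g{\left(h \right)} = \frac{h + \frac{h}{6}}{h - 5} = \frac{h + h \frac{1}{6}}{-5 + h} = \frac{h + \frac{h}{6}}{-5 + h} = \frac{\frac{7}{6} h}{-5 + h} = \frac{7 h}{6 \left(-5 + h\right)}$)
$U = \frac{i \sqrt{82933}}{6}$ ($U = \sqrt{\frac{7}{6} \cdot 47 \frac{1}{-5 + 47} - 2305} = \sqrt{\frac{7}{6} \cdot 47 \cdot \frac{1}{42} - 2305} = \sqrt{\frac{47}{36} - 2305} = \sqrt{- \frac{82933}{36}} = \frac{i \sqrt{82933}}{6} \approx 47.997 i$)
$m{\left(6 \right)} U = 9 \frac{i \sqrt{82933}}{6} = \frac{3 i \sqrt{82933}}{2}$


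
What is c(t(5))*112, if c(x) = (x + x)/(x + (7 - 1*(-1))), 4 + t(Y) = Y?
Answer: 224/9 ≈ 24.889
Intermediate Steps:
t(Y) = -4 + Y
c(x) = 2*x/(8 + x) (c(x) = (2*x)/(x + (7 + 1)) = (2*x)/(x + 8) = (2*x)/(8 + x) = 2*x/(8 + x))
c(t(5))*112 = (2*(-4 + 5)/(8 + (-4 + 5)))*112 = (2*1/(8 + 1))*112 = (2*1/9)*112 = (2*1*(⅑))*112 = (2/9)*112 = 224/9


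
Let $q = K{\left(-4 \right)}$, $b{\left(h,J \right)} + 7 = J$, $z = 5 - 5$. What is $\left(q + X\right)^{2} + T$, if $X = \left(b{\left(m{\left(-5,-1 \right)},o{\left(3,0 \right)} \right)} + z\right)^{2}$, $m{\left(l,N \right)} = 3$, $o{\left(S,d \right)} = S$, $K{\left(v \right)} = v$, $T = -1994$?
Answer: $-1850$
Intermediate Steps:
$z = 0$
$b{\left(h,J \right)} = -7 + J$
$q = -4$
$X = 16$ ($X = \left(\left(-7 + 3\right) + 0\right)^{2} = \left(-4 + 0\right)^{2} = \left(-4\right)^{2} = 16$)
$\left(q + X\right)^{2} + T = \left(-4 + 16\right)^{2} - 1994 = 12^{2} - 1994 = 144 - 1994 = -1850$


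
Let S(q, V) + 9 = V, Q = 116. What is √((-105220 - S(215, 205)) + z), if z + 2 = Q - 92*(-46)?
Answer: 3*I*√11230 ≈ 317.92*I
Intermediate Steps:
S(q, V) = -9 + V
z = 4346 (z = -2 + (116 - 92*(-46)) = -2 + (116 + 4232) = -2 + 4348 = 4346)
√((-105220 - S(215, 205)) + z) = √((-105220 - (-9 + 205)) + 4346) = √((-105220 - 1*196) + 4346) = √((-105220 - 196) + 4346) = √(-105416 + 4346) = √(-101070) = 3*I*√11230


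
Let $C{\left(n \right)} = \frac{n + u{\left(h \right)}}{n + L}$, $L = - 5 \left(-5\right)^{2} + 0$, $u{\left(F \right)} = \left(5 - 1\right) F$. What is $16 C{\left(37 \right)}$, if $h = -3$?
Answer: $- \frac{50}{11} \approx -4.5455$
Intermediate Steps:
$u{\left(F \right)} = 4 F$
$L = -125$ ($L = \left(-5\right) 25 + 0 = -125 + 0 = -125$)
$C{\left(n \right)} = \frac{-12 + n}{-125 + n}$ ($C{\left(n \right)} = \frac{n + 4 \left(-3\right)}{n - 125} = \frac{n - 12}{-125 + n} = \frac{-12 + n}{-125 + n}$)
$16 C{\left(37 \right)} = 16 \frac{-12 + 37}{-125 + 37} = 16 \frac{1}{-88} \cdot 25 = 16 \left(\left(- \frac{1}{88}\right) 25\right) = 16 \left(- \frac{25}{88}\right) = - \frac{50}{11}$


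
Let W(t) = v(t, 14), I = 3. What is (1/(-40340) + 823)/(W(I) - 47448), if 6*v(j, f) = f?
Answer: -99599457/5741874580 ≈ -0.017346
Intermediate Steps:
v(j, f) = f/6
W(t) = 7/3 (W(t) = (1/6)*14 = 7/3)
(1/(-40340) + 823)/(W(I) - 47448) = (1/(-40340) + 823)/(7/3 - 47448) = (-1/40340 + 823)/(-142337/3) = (33199819/40340)*(-3/142337) = -99599457/5741874580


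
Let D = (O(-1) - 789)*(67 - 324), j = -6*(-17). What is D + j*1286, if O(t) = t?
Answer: 334202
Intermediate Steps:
j = 102
D = 203030 (D = (-1 - 789)*(67 - 324) = -790*(-257) = 203030)
D + j*1286 = 203030 + 102*1286 = 203030 + 131172 = 334202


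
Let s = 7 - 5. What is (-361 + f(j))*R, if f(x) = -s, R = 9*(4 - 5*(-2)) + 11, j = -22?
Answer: -49731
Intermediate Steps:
s = 2
R = 137 (R = 9*(4 + 10) + 11 = 9*14 + 11 = 126 + 11 = 137)
f(x) = -2 (f(x) = -1*2 = -2)
(-361 + f(j))*R = (-361 - 2)*137 = -363*137 = -49731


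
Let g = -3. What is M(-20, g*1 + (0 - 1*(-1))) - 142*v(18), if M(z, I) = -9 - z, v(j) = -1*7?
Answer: 1005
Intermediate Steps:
v(j) = -7
M(-20, g*1 + (0 - 1*(-1))) - 142*v(18) = (-9 - 1*(-20)) - 142*(-7) = (-9 + 20) + 994 = 11 + 994 = 1005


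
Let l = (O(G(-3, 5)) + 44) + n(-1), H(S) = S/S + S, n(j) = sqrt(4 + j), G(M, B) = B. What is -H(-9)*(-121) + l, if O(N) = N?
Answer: -919 + sqrt(3) ≈ -917.27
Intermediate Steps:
H(S) = 1 + S
l = 49 + sqrt(3) (l = (5 + 44) + sqrt(4 - 1) = 49 + sqrt(3) ≈ 50.732)
-H(-9)*(-121) + l = -(1 - 9)*(-121) + (49 + sqrt(3)) = -1*(-8)*(-121) + (49 + sqrt(3)) = 8*(-121) + (49 + sqrt(3)) = -968 + (49 + sqrt(3)) = -919 + sqrt(3)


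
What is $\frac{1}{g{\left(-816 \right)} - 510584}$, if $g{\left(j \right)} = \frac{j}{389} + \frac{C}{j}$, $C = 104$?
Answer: $- \frac{39678}{20259040241} \approx -1.9585 \cdot 10^{-6}$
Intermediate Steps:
$g{\left(j \right)} = \frac{104}{j} + \frac{j}{389}$ ($g{\left(j \right)} = \frac{j}{389} + \frac{104}{j} = \frac{104}{j} + \frac{j}{389}$)
$\frac{1}{g{\left(-816 \right)} - 510584} = \frac{1}{\left(\frac{104}{-816} + \frac{1}{389} \left(-816\right)\right) - 510584} = \frac{1}{\left(104 \left(- \frac{1}{816}\right) - \frac{816}{389}\right) - 510584} = \frac{1}{\left(- \frac{13}{102} - \frac{816}{389}\right) - 510584} = \frac{1}{- \frac{88289}{39678} - 510584} = \frac{1}{- \frac{20259040241}{39678}} = - \frac{39678}{20259040241}$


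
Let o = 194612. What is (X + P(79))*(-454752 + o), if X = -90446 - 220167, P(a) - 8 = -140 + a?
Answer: 80816653240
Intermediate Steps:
P(a) = -132 + a (P(a) = 8 + (-140 + a) = -132 + a)
X = -310613
(X + P(79))*(-454752 + o) = (-310613 + (-132 + 79))*(-454752 + 194612) = (-310613 - 53)*(-260140) = -310666*(-260140) = 80816653240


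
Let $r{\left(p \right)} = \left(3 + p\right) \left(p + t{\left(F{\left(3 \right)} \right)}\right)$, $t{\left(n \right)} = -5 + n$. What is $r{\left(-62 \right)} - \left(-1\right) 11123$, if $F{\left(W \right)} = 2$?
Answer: $14958$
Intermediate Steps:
$r{\left(p \right)} = \left(-3 + p\right) \left(3 + p\right)$ ($r{\left(p \right)} = \left(3 + p\right) \left(p + \left(-5 + 2\right)\right) = \left(3 + p\right) \left(p - 3\right) = \left(3 + p\right) \left(-3 + p\right) = \left(-3 + p\right) \left(3 + p\right)$)
$r{\left(-62 \right)} - \left(-1\right) 11123 = \left(-9 + \left(-62\right)^{2}\right) - \left(-1\right) 11123 = \left(-9 + 3844\right) - -11123 = 3835 + 11123 = 14958$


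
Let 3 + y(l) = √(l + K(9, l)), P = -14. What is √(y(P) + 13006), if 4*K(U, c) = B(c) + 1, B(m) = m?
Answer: √(52012 + 2*I*√69)/2 ≈ 114.03 + 0.018211*I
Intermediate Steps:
K(U, c) = ¼ + c/4 (K(U, c) = (c + 1)/4 = (1 + c)/4 = ¼ + c/4)
y(l) = -3 + √(¼ + 5*l/4) (y(l) = -3 + √(l + (¼ + l/4)) = -3 + √(¼ + 5*l/4))
√(y(P) + 13006) = √((-3 + √(1 + 5*(-14))/2) + 13006) = √((-3 + √(1 - 70)/2) + 13006) = √((-3 + √(-69)/2) + 13006) = √((-3 + (I*√69)/2) + 13006) = √((-3 + I*√69/2) + 13006) = √(13003 + I*√69/2)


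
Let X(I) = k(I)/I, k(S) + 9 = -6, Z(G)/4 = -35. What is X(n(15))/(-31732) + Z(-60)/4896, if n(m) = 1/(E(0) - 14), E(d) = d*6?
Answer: -341915/9709992 ≈ -0.035213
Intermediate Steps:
E(d) = 6*d
Z(G) = -140 (Z(G) = 4*(-35) = -140)
k(S) = -15 (k(S) = -9 - 6 = -15)
n(m) = -1/14 (n(m) = 1/(6*0 - 14) = 1/(0 - 14) = 1/(-14) = -1/14)
X(I) = -15/I
X(n(15))/(-31732) + Z(-60)/4896 = -15/(-1/14)/(-31732) - 140/4896 = -15*(-14)*(-1/31732) - 140*1/4896 = 210*(-1/31732) - 35/1224 = -105/15866 - 35/1224 = -341915/9709992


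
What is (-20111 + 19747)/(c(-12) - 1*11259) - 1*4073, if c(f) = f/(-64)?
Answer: -56439113/13857 ≈ -4073.0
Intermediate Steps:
c(f) = -f/64 (c(f) = f*(-1/64) = -f/64)
(-20111 + 19747)/(c(-12) - 1*11259) - 1*4073 = (-20111 + 19747)/(-1/64*(-12) - 1*11259) - 1*4073 = -364/(3/16 - 11259) - 4073 = -364/(-180141/16) - 4073 = -364*(-16/180141) - 4073 = 448/13857 - 4073 = -56439113/13857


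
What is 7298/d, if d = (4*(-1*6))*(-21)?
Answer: 3649/252 ≈ 14.480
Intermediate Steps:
d = 504 (d = (4*(-6))*(-21) = -24*(-21) = 504)
7298/d = 7298/504 = 7298*(1/504) = 3649/252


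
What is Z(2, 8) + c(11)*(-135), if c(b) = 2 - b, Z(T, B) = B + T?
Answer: 1225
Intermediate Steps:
Z(2, 8) + c(11)*(-135) = (8 + 2) + (2 - 1*11)*(-135) = 10 + (2 - 11)*(-135) = 10 - 9*(-135) = 10 + 1215 = 1225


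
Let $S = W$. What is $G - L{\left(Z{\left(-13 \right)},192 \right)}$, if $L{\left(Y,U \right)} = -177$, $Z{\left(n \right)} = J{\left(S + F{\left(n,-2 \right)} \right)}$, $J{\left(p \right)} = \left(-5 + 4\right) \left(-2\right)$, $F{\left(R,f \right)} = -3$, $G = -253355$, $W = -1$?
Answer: $-253178$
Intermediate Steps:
$S = -1$
$J{\left(p \right)} = 2$ ($J{\left(p \right)} = \left(-1\right) \left(-2\right) = 2$)
$Z{\left(n \right)} = 2$
$G - L{\left(Z{\left(-13 \right)},192 \right)} = -253355 - -177 = -253355 + 177 = -253178$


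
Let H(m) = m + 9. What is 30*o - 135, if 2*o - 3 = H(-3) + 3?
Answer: 45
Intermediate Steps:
H(m) = 9 + m
o = 6 (o = 3/2 + ((9 - 3) + 3)/2 = 3/2 + (6 + 3)/2 = 3/2 + (1/2)*9 = 3/2 + 9/2 = 6)
30*o - 135 = 30*6 - 135 = 180 - 135 = 45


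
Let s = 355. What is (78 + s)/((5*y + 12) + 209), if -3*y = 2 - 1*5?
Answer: 433/226 ≈ 1.9159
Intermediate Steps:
y = 1 (y = -(2 - 1*5)/3 = -(2 - 5)/3 = -⅓*(-3) = 1)
(78 + s)/((5*y + 12) + 209) = (78 + 355)/((5*1 + 12) + 209) = 433/((5 + 12) + 209) = 433/(17 + 209) = 433/226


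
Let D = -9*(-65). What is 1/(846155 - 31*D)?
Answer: 1/828020 ≈ 1.2077e-6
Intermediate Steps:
D = 585
1/(846155 - 31*D) = 1/(846155 - 31*585) = 1/(846155 - 18135) = 1/828020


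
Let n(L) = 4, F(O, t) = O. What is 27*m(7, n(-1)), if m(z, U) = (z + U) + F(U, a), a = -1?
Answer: 405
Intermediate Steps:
m(z, U) = z + 2*U (m(z, U) = (z + U) + U = (U + z) + U = z + 2*U)
27*m(7, n(-1)) = 27*(7 + 2*4) = 27*(7 + 8) = 27*15 = 405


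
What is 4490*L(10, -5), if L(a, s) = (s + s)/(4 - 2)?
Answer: -22450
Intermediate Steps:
L(a, s) = s (L(a, s) = (2*s)/2 = (2*s)*(½) = s)
4490*L(10, -5) = 4490*(-5) = -22450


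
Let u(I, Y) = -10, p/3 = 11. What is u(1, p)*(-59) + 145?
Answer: 735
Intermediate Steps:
p = 33 (p = 3*11 = 33)
u(1, p)*(-59) + 145 = -10*(-59) + 145 = 590 + 145 = 735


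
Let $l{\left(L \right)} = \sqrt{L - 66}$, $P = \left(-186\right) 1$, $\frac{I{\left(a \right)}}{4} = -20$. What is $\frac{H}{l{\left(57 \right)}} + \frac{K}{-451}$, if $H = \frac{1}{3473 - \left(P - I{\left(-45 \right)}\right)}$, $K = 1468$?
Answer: $- \frac{1468}{451} - \frac{i}{10737} \approx -3.255 - 9.3136 \cdot 10^{-5} i$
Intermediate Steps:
$I{\left(a \right)} = -80$ ($I{\left(a \right)} = 4 \left(-20\right) = -80$)
$P = -186$
$l{\left(L \right)} = \sqrt{-66 + L}$
$H = \frac{1}{3579}$ ($H = \frac{1}{3473 - -106} = \frac{1}{3473 + \left(-80 + 186\right)} = \frac{1}{3473 + 106} = \frac{1}{3579} \approx 0.00027941$)
$\frac{H}{l{\left(57 \right)}} + \frac{K}{-451} = \frac{1}{3579 \sqrt{-66 + 57}} + \frac{1468}{-451} = \frac{1}{3579 \sqrt{-9}} + 1468 \left(- \frac{1}{451}\right) = \frac{1}{3579 \cdot 3 i} - \frac{1468}{451} = \frac{\left(- \frac{1}{3}\right) i}{3579} - \frac{1468}{451} = - \frac{i}{10737} - \frac{1468}{451} = - \frac{1468}{451} - \frac{i}{10737}$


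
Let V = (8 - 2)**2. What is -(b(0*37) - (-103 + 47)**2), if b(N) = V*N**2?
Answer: 3136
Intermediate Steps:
V = 36 (V = 6**2 = 36)
b(N) = 36*N**2
-(b(0*37) - (-103 + 47)**2) = -(36*(0*37)**2 - (-103 + 47)**2) = -(36*0**2 - 1*(-56)**2) = -(36*0 - 1*3136) = -(0 - 3136) = -1*(-3136) = 3136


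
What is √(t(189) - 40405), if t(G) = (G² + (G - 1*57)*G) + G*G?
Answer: √55985 ≈ 236.61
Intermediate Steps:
t(G) = 2*G² + G*(-57 + G) (t(G) = (G² + (G - 57)*G) + G² = (G² + (-57 + G)*G) + G² = (G² + G*(-57 + G)) + G² = 2*G² + G*(-57 + G))
√(t(189) - 40405) = √(3*189*(-19 + 189) - 40405) = √(3*189*170 - 40405) = √(96390 - 40405) = √55985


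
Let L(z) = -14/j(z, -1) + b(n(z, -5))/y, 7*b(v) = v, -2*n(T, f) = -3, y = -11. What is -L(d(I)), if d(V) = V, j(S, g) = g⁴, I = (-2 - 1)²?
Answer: 2159/154 ≈ 14.019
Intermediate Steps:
n(T, f) = 3/2 (n(T, f) = -½*(-3) = 3/2)
b(v) = v/7
I = 9 (I = (-3)² = 9)
L(z) = -2159/154 (L(z) = -14/((-1)⁴) + ((⅐)*(3/2))/(-11) = -14/1 + (3/14)*(-1/11) = -14*1 - 3/154 = -14 - 3/154 = -2159/154)
-L(d(I)) = -1*(-2159/154) = 2159/154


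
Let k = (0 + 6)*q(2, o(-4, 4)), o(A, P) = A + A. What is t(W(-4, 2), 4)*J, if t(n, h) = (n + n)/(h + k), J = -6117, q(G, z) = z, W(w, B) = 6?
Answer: 18351/11 ≈ 1668.3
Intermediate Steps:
o(A, P) = 2*A
k = -48 (k = (0 + 6)*(2*(-4)) = 6*(-8) = -48)
t(n, h) = 2*n/(-48 + h) (t(n, h) = (n + n)/(h - 48) = (2*n)/(-48 + h) = 2*n/(-48 + h))
t(W(-4, 2), 4)*J = (2*6/(-48 + 4))*(-6117) = (2*6/(-44))*(-6117) = (2*6*(-1/44))*(-6117) = -3/11*(-6117) = 18351/11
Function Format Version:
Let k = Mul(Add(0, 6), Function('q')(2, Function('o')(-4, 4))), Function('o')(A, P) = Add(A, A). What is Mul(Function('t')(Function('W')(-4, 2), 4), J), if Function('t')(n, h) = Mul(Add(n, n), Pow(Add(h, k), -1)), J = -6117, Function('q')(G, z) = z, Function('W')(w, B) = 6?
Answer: Rational(18351, 11) ≈ 1668.3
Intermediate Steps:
Function('o')(A, P) = Mul(2, A)
k = -48 (k = Mul(Add(0, 6), Mul(2, -4)) = Mul(6, -8) = -48)
Function('t')(n, h) = Mul(2, n, Pow(Add(-48, h), -1)) (Function('t')(n, h) = Mul(Add(n, n), Pow(Add(h, -48), -1)) = Mul(Mul(2, n), Pow(Add(-48, h), -1)) = Mul(2, n, Pow(Add(-48, h), -1)))
Mul(Function('t')(Function('W')(-4, 2), 4), J) = Mul(Mul(2, 6, Pow(Add(-48, 4), -1)), -6117) = Mul(Mul(2, 6, Pow(-44, -1)), -6117) = Mul(Mul(2, 6, Rational(-1, 44)), -6117) = Mul(Rational(-3, 11), -6117) = Rational(18351, 11)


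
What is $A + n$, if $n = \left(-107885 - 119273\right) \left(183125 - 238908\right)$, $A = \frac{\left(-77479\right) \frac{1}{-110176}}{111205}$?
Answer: $\frac{155253435299327562599}{12252122080} \approx 1.2672 \cdot 10^{10}$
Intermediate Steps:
$A = \frac{77479}{12252122080}$ ($A = \left(-77479\right) \left(- \frac{1}{110176}\right) \frac{1}{111205} = \frac{77479}{110176} \cdot \frac{1}{111205} = \frac{77479}{12252122080} \approx 6.3237 \cdot 10^{-6}$)
$n = 12671554714$ ($n = \left(-227158\right) \left(-55783\right) = 12671554714$)
$A + n = \frac{77479}{12252122080} + 12671554714 = \frac{155253435299327562599}{12252122080}$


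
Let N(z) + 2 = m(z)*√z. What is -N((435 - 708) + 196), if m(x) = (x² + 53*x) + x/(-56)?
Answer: 2 - 14795*I*√77/8 ≈ 2.0 - 16228.0*I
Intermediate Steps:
m(x) = x² + 2967*x/56 (m(x) = (x² + 53*x) + x*(-1/56) = (x² + 53*x) - x/56 = x² + 2967*x/56)
N(z) = -2 + z^(3/2)*(2967 + 56*z)/56 (N(z) = -2 + (z*(2967 + 56*z)/56)*√z = -2 + z^(3/2)*(2967 + 56*z)/56)
-N((435 - 708) + 196) = -(-2 + ((435 - 708) + 196)^(3/2)*(2967/56 + ((435 - 708) + 196))) = -(-2 + (-273 + 196)^(3/2)*(2967/56 + (-273 + 196))) = -(-2 + (-77)^(3/2)*(2967/56 - 77)) = -(-2 - 77*I*√77*(-1345/56)) = -(-2 + 14795*I*√77/8) = 2 - 14795*I*√77/8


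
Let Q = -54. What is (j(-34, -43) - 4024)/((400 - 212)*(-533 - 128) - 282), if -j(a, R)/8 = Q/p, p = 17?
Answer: 33988/1058675 ≈ 0.032104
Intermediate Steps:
j(a, R) = 432/17 (j(a, R) = -(-432)/17 = -8*(-54/17) = 432/17)
(j(-34, -43) - 4024)/((400 - 212)*(-533 - 128) - 282) = (432/17 - 4024)/((400 - 212)*(-533 - 128) - 282) = -67976/(17*(188*(-661) - 282)) = -67976/(17*(-124268 - 282)) = -67976/17/(-124550) = -67976/17*(-1/124550) = 33988/1058675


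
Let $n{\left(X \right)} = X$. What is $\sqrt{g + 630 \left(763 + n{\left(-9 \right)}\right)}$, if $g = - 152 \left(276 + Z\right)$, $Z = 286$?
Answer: $2 \sqrt{97399} \approx 624.18$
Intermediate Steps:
$g = -85424$ ($g = - 152 \left(276 + 286\right) = \left(-152\right) 562 = -85424$)
$\sqrt{g + 630 \left(763 + n{\left(-9 \right)}\right)} = \sqrt{-85424 + 630 \left(763 - 9\right)} = \sqrt{-85424 + 630 \cdot 754} = \sqrt{-85424 + 475020} = \sqrt{389596} = 2 \sqrt{97399}$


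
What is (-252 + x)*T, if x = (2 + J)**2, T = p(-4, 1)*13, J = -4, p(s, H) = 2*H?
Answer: -6448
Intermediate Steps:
T = 26 (T = (2*1)*13 = 2*13 = 26)
x = 4 (x = (2 - 4)**2 = (-2)**2 = 4)
(-252 + x)*T = (-252 + 4)*26 = -248*26 = -6448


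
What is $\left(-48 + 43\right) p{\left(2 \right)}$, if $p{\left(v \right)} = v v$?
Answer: $-20$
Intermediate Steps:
$p{\left(v \right)} = v^{2}$
$\left(-48 + 43\right) p{\left(2 \right)} = \left(-48 + 43\right) 2^{2} = \left(-5\right) 4 = -20$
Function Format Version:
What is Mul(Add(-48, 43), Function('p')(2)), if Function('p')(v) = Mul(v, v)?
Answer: -20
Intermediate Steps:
Function('p')(v) = Pow(v, 2)
Mul(Add(-48, 43), Function('p')(2)) = Mul(Add(-48, 43), Pow(2, 2)) = Mul(-5, 4) = -20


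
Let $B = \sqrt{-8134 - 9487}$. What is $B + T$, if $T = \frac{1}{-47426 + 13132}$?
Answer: $- \frac{1}{34294} + i \sqrt{17621} \approx -2.916 \cdot 10^{-5} + 132.74 i$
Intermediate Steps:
$T = - \frac{1}{34294}$ ($T = \frac{1}{-34294} = - \frac{1}{34294} \approx -2.916 \cdot 10^{-5}$)
$B = i \sqrt{17621}$ ($B = \sqrt{-17621} = i \sqrt{17621} \approx 132.74 i$)
$B + T = i \sqrt{17621} - \frac{1}{34294} = - \frac{1}{34294} + i \sqrt{17621}$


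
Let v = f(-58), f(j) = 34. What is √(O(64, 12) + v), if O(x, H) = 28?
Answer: √62 ≈ 7.8740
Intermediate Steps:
v = 34
√(O(64, 12) + v) = √(28 + 34) = √62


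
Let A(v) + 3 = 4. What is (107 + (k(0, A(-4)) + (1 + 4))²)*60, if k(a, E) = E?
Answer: 8580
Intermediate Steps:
A(v) = 1 (A(v) = -3 + 4 = 1)
(107 + (k(0, A(-4)) + (1 + 4))²)*60 = (107 + (1 + (1 + 4))²)*60 = (107 + (1 + 5)²)*60 = (107 + 6²)*60 = (107 + 36)*60 = 143*60 = 8580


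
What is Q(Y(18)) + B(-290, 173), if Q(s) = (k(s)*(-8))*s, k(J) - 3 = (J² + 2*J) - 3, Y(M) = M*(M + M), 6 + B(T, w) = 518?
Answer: -2183500288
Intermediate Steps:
B(T, w) = 512 (B(T, w) = -6 + 518 = 512)
Y(M) = 2*M² (Y(M) = M*(2*M) = 2*M²)
k(J) = J² + 2*J (k(J) = 3 + ((J² + 2*J) - 3) = 3 + (-3 + J² + 2*J) = J² + 2*J)
Q(s) = -8*s²*(2 + s) (Q(s) = ((s*(2 + s))*(-8))*s = (-8*s*(2 + s))*s = -8*s²*(2 + s))
Q(Y(18)) + B(-290, 173) = 8*(2*18²)²*(-2 - 2*18²) + 512 = 8*(2*324)²*(-2 - 2*324) + 512 = 8*648²*(-2 - 1*648) + 512 = 8*419904*(-2 - 648) + 512 = 8*419904*(-650) + 512 = -2183500800 + 512 = -2183500288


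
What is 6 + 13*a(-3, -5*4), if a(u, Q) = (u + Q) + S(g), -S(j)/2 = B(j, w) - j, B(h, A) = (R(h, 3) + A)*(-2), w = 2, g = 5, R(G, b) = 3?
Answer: 97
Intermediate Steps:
B(h, A) = -6 - 2*A (B(h, A) = (3 + A)*(-2) = -6 - 2*A)
S(j) = 20 + 2*j (S(j) = -2*((-6 - 2*2) - j) = -2*((-6 - 4) - j) = -2*(-10 - j) = 20 + 2*j)
a(u, Q) = 30 + Q + u (a(u, Q) = (u + Q) + (20 + 2*5) = (Q + u) + (20 + 10) = (Q + u) + 30 = 30 + Q + u)
6 + 13*a(-3, -5*4) = 6 + 13*(30 - 5*4 - 3) = 6 + 13*(30 - 20 - 3) = 6 + 13*7 = 6 + 91 = 97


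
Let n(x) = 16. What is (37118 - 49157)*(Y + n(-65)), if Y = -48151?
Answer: 579497265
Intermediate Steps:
(37118 - 49157)*(Y + n(-65)) = (37118 - 49157)*(-48151 + 16) = -12039*(-48135) = 579497265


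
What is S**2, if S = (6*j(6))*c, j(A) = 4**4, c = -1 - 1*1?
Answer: 9437184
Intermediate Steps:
c = -2 (c = -1 - 1 = -2)
j(A) = 256
S = -3072 (S = (6*256)*(-2) = 1536*(-2) = -3072)
S**2 = (-3072)**2 = 9437184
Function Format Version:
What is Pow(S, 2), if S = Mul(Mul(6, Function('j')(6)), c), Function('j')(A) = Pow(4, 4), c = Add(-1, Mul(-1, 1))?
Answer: 9437184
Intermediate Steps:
c = -2 (c = Add(-1, -1) = -2)
Function('j')(A) = 256
S = -3072 (S = Mul(Mul(6, 256), -2) = Mul(1536, -2) = -3072)
Pow(S, 2) = Pow(-3072, 2) = 9437184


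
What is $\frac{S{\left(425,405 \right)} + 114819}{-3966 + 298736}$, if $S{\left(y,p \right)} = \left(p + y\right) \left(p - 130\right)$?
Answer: $\frac{343069}{294770} \approx 1.1639$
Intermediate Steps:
$S{\left(y,p \right)} = \left(-130 + p\right) \left(p + y\right)$ ($S{\left(y,p \right)} = \left(p + y\right) \left(-130 + p\right) = \left(-130 + p\right) \left(p + y\right)$)
$\frac{S{\left(425,405 \right)} + 114819}{-3966 + 298736} = \frac{\left(405^{2} - 52650 - 55250 + 405 \cdot 425\right) + 114819}{-3966 + 298736} = \frac{\left(164025 - 52650 - 55250 + 172125\right) + 114819}{294770} = \left(228250 + 114819\right) \frac{1}{294770} = 343069 \cdot \frac{1}{294770} = \frac{343069}{294770}$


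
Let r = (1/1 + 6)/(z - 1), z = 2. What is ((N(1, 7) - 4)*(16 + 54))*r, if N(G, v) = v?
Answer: 1470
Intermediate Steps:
r = 7 (r = (1/1 + 6)/(2 - 1) = (1 + 6)/1 = 7*1 = 7)
((N(1, 7) - 4)*(16 + 54))*r = ((7 - 4)*(16 + 54))*7 = (3*70)*7 = 210*7 = 1470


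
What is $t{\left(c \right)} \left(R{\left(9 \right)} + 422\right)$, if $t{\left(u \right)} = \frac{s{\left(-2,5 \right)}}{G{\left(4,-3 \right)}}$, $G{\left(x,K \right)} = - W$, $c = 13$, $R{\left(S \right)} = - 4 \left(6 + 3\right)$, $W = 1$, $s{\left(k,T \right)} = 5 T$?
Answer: $-9650$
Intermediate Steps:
$R{\left(S \right)} = -36$ ($R{\left(S \right)} = \left(-4\right) 9 = -36$)
$G{\left(x,K \right)} = -1$ ($G{\left(x,K \right)} = \left(-1\right) 1 = -1$)
$t{\left(u \right)} = -25$ ($t{\left(u \right)} = \frac{5 \cdot 5}{-1} = 25 \left(-1\right) = -25$)
$t{\left(c \right)} \left(R{\left(9 \right)} + 422\right) = - 25 \left(-36 + 422\right) = \left(-25\right) 386 = -9650$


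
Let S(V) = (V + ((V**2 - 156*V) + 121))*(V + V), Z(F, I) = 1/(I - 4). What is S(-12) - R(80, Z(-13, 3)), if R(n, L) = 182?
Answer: -51182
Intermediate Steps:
Z(F, I) = 1/(-4 + I)
S(V) = 2*V*(121 + V**2 - 155*V) (S(V) = (V + (121 + V**2 - 156*V))*(2*V) = (121 + V**2 - 155*V)*(2*V) = 2*V*(121 + V**2 - 155*V))
S(-12) - R(80, Z(-13, 3)) = 2*(-12)*(121 + (-12)**2 - 155*(-12)) - 1*182 = 2*(-12)*(121 + 144 + 1860) - 182 = 2*(-12)*2125 - 182 = -51000 - 182 = -51182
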